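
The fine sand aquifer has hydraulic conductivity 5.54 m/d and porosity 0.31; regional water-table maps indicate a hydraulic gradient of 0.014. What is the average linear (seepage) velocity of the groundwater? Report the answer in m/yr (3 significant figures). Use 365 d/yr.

91.3 m/yr

Darcy flux q = K·i = 5.54 × 0.014 = 0.07756 m/d
v = Ki/n = 5.54·0.014/0.31 = 0.2502 m/d
   = 0.2502 × 365 = 91.3 m/yr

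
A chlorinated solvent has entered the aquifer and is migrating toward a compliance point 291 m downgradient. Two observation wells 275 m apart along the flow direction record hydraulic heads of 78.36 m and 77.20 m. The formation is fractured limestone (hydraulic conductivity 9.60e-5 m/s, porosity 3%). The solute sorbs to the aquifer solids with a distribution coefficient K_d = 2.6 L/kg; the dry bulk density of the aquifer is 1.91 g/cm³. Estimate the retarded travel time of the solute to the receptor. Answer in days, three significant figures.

41600 days

Hydraulic gradient i = (78.36 − 77.20) / 275 = 1.16 / 275 = 0.004218
K = 9.60e-5 m/s × 86400 s/d = 8.294 m/d
Darcy flux q = K·i = 8.294 × 0.004218 = 0.03499 m/d
Average linear velocity = 0.03499 / 0.03 = 1.166 m/d
Retardation R = 1 + ρ_b·K_d/n = 1 + 1.91×2.6/0.03 = 166.5
Contaminant velocity v_c = v/R = 1.166/166.5 = 0.007003 m/d
t = L/v_c = 291/0.007003 = 41550 d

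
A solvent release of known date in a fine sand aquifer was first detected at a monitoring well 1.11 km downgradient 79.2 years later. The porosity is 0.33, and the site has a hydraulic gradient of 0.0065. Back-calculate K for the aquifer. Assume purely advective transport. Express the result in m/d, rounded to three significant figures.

t = 79.2 years = 28910 d
L = 1.11 km = 1110 m
v = L / t = 1110 / 28910 = 0.03840 m/d
K = v · n / i = 0.03840 × 0.33 / 0.0065 = 1.95 m/d

1.95 m/d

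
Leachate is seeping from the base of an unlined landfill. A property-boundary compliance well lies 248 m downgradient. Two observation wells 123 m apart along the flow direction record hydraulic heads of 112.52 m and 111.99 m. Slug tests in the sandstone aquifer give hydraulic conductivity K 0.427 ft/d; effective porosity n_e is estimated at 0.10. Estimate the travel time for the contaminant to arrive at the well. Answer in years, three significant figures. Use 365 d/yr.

121 years

Hydraulic gradient i = (112.52 − 111.99) / 123 = 0.53 / 123 = 0.004309
K = 0.427 ft/d × 0.3048 = 0.1301 m/d
Specific discharge q = 0.1301 × 0.004309 = 5.608e-4 m/d
v_s = q/n_e = 5.608e-4/0.10 = 0.005608 m/d
t = L / v = 248 / 0.005608 = 44220 d
   = 44220 / 365 = 121 yr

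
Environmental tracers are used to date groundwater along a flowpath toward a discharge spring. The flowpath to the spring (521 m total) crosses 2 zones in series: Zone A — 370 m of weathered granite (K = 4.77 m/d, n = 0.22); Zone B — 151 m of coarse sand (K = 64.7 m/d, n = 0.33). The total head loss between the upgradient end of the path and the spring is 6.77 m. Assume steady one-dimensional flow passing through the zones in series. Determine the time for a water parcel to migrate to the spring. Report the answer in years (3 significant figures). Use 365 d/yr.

Steady 1-D flow in series ⇒ the Darcy flux q is identical in every zone and the zone head losses add (resistances L/K in series).
Σ(L/K) = 370/4.77 + 151/64.7 = 77.57 + 2.334 = 79.90 d
q = ΔH / Σ(L/K) = 6.77 / 79.90 = 0.08473 m/d (same in every zone)
Zone A: v = q/n = 0.08473/0.22 = 0.3851 m/d → t_A = 370/0.3851 = 960.7 d
Zone B: v = q/n = 0.08473/0.33 = 0.2568 m/d → t_B = 151/0.2568 = 588.1 d
Total t = 960.7 + 588.1 = 1549 d
   = 1549 / 365 = 4.24 yr

4.24 years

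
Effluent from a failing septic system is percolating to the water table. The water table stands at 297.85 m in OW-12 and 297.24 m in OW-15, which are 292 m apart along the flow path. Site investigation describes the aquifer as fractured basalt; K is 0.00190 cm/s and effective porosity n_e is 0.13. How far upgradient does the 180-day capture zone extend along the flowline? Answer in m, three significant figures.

Hydraulic gradient i = (297.85 − 297.24) / 292 = 0.61 / 292 = 0.002089
K = 0.00190 cm/s × 864 = 1.642 m/d
Darcy flux q = K·i = 1.642 × 0.002089 = 0.003429 m/d
v_s = q/n_e = 0.003429/0.13 = 0.02638 m/d
L = v × T = 0.02638 × 180 = 4.748 m

4.75 m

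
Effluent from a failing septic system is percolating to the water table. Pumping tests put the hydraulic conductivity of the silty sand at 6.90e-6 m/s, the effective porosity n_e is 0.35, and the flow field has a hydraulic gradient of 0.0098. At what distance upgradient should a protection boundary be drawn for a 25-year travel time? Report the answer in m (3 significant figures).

152 m

K = 6.90e-6 m/s × 86400 s/d = 0.5962 m/d
Specific discharge q = 0.5962 × 0.0098 = 0.005842 m/d
Average linear velocity = 0.005842 / 0.35 = 0.01669 m/d
T = 25 yr × 365 = 9125 d
L = v × T = 0.01669 × 9125 = 152.3 m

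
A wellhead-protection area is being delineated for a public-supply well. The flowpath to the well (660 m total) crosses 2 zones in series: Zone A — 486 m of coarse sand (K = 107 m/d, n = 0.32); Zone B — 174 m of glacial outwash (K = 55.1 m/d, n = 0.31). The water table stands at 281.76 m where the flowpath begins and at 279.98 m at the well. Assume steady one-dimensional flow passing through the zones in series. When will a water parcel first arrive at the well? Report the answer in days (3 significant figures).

Total head drop ΔH = 281.76 − 279.98 = 1.78 m
Steady 1-D flow in series ⇒ the Darcy flux q is identical in every zone and the zone head losses add (resistances L/K in series).
Σ(L/K) = 486/107 + 174/55.1 = 4.542 + 3.158 = 7.700 d
q = ΔH / Σ(L/K) = 1.78 / 7.700 = 0.2312 m/d (same in every zone)
Zone A: v = q/n = 0.2312/0.32 = 0.7224 m/d → t_A = 486/0.7224 = 672.8 d
Zone B: v = q/n = 0.2312/0.31 = 0.7457 m/d → t_B = 174/0.7457 = 233.3 d
Total t = 672.8 + 233.3 = 906.1 d

906 days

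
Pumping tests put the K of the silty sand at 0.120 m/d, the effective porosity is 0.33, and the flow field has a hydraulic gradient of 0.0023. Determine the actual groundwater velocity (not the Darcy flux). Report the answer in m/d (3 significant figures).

Darcy flux q = K·i = 0.120 × 0.0023 = 2.760e-4 m/d
v_s = q/n_e = 2.760e-4/0.33 = 8.364e-4 m/d

8.36e-4 m/d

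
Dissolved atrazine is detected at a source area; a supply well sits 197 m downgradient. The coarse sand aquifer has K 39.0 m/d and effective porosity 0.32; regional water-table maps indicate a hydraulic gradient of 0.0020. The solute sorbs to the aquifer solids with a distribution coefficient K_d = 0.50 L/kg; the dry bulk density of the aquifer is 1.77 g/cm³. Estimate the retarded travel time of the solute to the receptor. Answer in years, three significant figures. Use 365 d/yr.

q = Ki = 39.0 × 0.0020 = 0.07800 m/d
Seepage velocity v = q / n = 0.07800 / 0.32 = 0.2438 m/d
Retardation R = 1 + ρ_b·K_d/n = 1 + 1.77×0.50/0.32 = 3.766
Contaminant velocity v_c = v/R = 0.2438/3.766 = 0.06473 m/d
t = L/v_c = 197/0.06473 = 3043 d
   = 3043/365 = 8.34 yr

8.34 years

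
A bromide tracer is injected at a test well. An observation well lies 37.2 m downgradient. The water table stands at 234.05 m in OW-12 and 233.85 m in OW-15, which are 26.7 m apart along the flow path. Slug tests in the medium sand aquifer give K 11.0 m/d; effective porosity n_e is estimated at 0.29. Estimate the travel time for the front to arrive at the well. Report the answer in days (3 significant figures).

Hydraulic gradient i = (234.05 − 233.85) / 26.7 = 0.20 / 26.7 = 0.007491
Specific discharge q = 11.0 × 0.007491 = 0.08240 m/d
v = Ki/n = 11.0·0.007491/0.29 = 0.2841 m/d
t = L / v = 37.2 / 0.2841 = 130.9 d

131 days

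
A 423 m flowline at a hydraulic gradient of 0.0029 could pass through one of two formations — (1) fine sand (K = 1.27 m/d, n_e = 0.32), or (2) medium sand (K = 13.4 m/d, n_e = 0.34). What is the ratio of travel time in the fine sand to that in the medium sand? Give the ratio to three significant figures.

Unit 1 (fine sand): v = 1.27×0.0029/0.32 = 0.01151 m/d, t = 423/0.01151 = 36750 d
Unit 2 (medium sand): v = 13.4×0.0029/0.34 = 0.1143 m/d, t = 423/0.1143 = 3701 d
t(fine sand) / t(medium sand) = 36750/3701 = 9.93

9.93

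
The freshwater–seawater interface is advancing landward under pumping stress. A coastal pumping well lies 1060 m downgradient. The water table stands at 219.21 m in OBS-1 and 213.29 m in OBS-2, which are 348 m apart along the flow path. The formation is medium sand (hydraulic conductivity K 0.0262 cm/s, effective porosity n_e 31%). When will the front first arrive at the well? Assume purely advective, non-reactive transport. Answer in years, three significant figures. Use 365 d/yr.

2.34 years

Hydraulic gradient i = (219.21 − 213.29) / 348 = 5.92 / 348 = 0.01701
K = 0.0262 cm/s × 864 = 22.64 m/d
Darcy flux q = K·i = 22.64 × 0.01701 = 0.3851 m/d
v_s = q/n_e = 0.3851/0.31 = 1.242 m/d
t = L / v = 1060 / 1.242 = 853.3 d
   = 853.3 / 365 = 2.34 yr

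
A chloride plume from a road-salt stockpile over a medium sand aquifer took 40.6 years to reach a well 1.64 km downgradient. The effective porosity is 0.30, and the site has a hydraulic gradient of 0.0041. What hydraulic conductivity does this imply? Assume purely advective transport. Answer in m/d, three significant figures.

8.10 m/d

t = 40.6 years = 14820 d
L = 1.64 km = 1640 m
v = L / t = 1640 / 14820 = 0.1107 m/d
K = v · n / i = 0.1107 × 0.30 / 0.0041 = 8.10 m/d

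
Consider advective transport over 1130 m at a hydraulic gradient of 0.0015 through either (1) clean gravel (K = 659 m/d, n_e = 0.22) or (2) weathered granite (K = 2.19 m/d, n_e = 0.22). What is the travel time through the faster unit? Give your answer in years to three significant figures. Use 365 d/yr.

0.689 years

Unit 1 (clean gravel): v = 659×0.0015/0.22 = 4.493 m/d, t = 1130/4.493 = 251.5 d
Unit 2 (weathered granite): v = 2.19×0.0015/0.22 = 0.01493 m/d, t = 1130/0.01493 = 75680 d
Faster: 251.5 d / 365 = 0.689 yr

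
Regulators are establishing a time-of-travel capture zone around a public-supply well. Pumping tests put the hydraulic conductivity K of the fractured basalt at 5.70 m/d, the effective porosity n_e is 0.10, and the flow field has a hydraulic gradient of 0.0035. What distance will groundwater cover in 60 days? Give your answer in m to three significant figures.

q = Ki = 5.70 × 0.0035 = 0.01995 m/d
Average linear velocity = 0.01995 / 0.10 = 0.1995 m/d
L = v × T = 0.1995 × 60 = 11.97 m

12.0 m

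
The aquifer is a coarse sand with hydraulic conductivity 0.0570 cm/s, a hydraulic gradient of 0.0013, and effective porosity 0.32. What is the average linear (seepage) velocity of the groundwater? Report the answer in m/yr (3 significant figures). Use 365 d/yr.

K = 0.0570 cm/s × 864 = 49.25 m/d
Darcy flux q = K·i = 49.25 × 0.0013 = 0.06402 m/d
v_s = q/n_e = 0.06402/0.32 = 0.2001 m/d
   = 0.2001 × 365 = 73.0 m/yr

73.0 m/yr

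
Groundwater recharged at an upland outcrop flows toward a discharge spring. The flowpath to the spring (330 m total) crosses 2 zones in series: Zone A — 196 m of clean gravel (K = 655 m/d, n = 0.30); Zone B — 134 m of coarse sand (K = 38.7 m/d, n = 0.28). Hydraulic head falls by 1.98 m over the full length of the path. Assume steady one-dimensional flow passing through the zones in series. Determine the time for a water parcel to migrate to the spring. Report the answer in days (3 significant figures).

Steady 1-D flow in series ⇒ the Darcy flux q is identical in every zone and the zone head losses add (resistances L/K in series).
Σ(L/K) = 196/655 + 134/38.7 = 0.2992 + 3.463 = 3.762 d
q = ΔH / Σ(L/K) = 1.98 / 3.762 = 0.5263 m/d (same in every zone)
Zone A: v = q/n = 0.5263/0.30 = 1.754 m/d → t_A = 196/1.754 = 111.7 d
Zone B: v = q/n = 0.5263/0.28 = 1.880 m/d → t_B = 134/1.880 = 71.28 d
Total t = 111.7 + 71.28 = 183.0 d

183 days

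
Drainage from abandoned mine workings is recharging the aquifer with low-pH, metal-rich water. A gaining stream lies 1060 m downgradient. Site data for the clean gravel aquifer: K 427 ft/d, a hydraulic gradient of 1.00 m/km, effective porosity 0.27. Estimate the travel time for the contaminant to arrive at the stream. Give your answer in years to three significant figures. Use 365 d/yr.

K = 427 ft/d × 0.3048 = 130.1 m/d
q = Ki = 130.1 × 0.0010 = 0.1301 m/d
v_s = q/n_e = 0.1301/0.27 = 0.4820 m/d
t = L / v = 1060 / 0.4820 = 2199 d
   = 2199 / 365 = 6.02 yr

6.02 years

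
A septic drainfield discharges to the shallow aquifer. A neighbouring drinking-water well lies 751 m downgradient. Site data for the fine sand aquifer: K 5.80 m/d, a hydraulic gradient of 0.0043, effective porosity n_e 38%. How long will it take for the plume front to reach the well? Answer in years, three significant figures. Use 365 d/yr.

31.3 years

q = Ki = 5.80 × 0.0043 = 0.02494 m/d
Average linear velocity = 0.02494 / 0.38 = 0.06563 m/d
t = L / v = 751 / 0.06563 = 11440 d
   = 11440 / 365 = 31.3 yr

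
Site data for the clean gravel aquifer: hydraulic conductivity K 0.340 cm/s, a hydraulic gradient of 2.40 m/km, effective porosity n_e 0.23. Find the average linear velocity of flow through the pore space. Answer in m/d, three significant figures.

3.07 m/d

K = 0.340 cm/s × 864 = 293.8 m/d
Specific discharge q = 293.8 × 0.0024 = 0.7050 m/d
Average linear velocity = 0.7050 / 0.23 = 3.065 m/d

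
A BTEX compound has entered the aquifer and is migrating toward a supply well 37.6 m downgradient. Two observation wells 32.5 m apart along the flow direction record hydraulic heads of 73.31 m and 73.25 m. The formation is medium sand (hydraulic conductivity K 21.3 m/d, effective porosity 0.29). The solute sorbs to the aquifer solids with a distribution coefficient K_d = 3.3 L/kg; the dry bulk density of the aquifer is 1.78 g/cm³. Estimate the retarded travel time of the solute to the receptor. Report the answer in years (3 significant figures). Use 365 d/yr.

16.1 years

Hydraulic gradient i = (73.31 − 73.25) / 32.5 = 0.06 / 32.5 = 0.001846
q = Ki = 21.3 × 0.001846 = 0.03932 m/d
Average linear velocity = 0.03932 / 0.29 = 0.1356 m/d
Retardation R = 1 + ρ_b·K_d/n = 1 + 1.78×3.3/0.29 = 21.26
Contaminant velocity v_c = v/R = 0.1356/21.26 = 0.006379 m/d
t = L/v_c = 37.6/0.006379 = 5894 d
   = 5894/365 = 16.1 yr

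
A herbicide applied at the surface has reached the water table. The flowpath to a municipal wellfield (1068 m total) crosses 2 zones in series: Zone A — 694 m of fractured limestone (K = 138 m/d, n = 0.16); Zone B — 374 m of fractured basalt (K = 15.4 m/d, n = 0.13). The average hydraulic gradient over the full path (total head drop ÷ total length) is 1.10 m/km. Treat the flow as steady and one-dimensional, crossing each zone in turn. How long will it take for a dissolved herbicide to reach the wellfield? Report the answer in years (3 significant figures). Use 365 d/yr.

10.9 years

Continuity: the same q passes through each zone, so ΔH = q·Σ(L_j/K_j) — the zones act as resistances in series.
Σ(L/K) = 694/138 + 374/15.4 = 5.029 + 24.29 = 29.31 d
K_eq = L_total / Σ(L/K) = 1068 / 29.31 = 36.43 m/d
q = K_eq · i = 36.43 × 0.0011 = 0.04008 m/d (same in every zone)
Zone A: v = q/n = 0.04008/0.16 = 0.2505 m/d → t_A = 694/0.2505 = 2771 d
Zone B: v = q/n = 0.04008/0.13 = 0.3083 m/d → t_B = 374/0.3083 = 1213 d
Total t = 2771 + 1213 = 3984 d
   = 3984 / 365 = 10.9 yr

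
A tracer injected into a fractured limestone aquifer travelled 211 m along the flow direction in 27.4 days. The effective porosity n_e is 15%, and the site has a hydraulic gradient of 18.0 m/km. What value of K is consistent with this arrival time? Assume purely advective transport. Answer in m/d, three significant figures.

64.2 m/d

v = L / t = 211 / 27.4 = 7.701 m/d
K = v · n / i = 7.701 × 0.15 / 0.018 = 64.2 m/d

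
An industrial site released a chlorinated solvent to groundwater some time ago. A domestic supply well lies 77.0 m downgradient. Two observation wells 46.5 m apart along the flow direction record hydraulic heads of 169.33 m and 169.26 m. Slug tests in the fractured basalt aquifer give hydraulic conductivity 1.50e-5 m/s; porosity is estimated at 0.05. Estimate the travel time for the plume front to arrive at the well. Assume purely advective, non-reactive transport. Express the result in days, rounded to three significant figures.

Hydraulic gradient i = (169.33 − 169.26) / 46.5 = 0.07 / 46.5 = 0.001505
K = 1.50e-5 m/s × 86400 s/d = 1.296 m/d
Darcy flux q = K·i = 1.296 × 0.001505 = 0.001951 m/d
v_s = q/n_e = 0.001951/0.05 = 0.03902 m/d
t = L / v = 77.0 / 0.03902 = 1973 d

1970 days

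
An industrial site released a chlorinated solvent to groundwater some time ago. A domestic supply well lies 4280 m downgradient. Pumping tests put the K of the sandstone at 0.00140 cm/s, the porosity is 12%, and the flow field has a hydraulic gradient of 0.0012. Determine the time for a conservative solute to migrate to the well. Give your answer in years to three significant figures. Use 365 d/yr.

969 years

K = 0.00140 cm/s × 864 = 1.210 m/d
Specific discharge q = 1.210 × 0.0012 = 0.001452 m/d
v_s = q/n_e = 0.001452/0.12 = 0.01210 m/d
t = L / v = 4280 / 0.01210 = 353800 d
   = 353800 / 365 = 969 yr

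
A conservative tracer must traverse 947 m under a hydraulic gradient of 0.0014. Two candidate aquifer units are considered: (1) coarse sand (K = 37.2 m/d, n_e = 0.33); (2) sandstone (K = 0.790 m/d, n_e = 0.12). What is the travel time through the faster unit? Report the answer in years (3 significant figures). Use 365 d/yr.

16.4 years

Unit 1 (coarse sand): v = 37.2×0.0014/0.33 = 0.1578 m/d, t = 947/0.1578 = 6001 d
Unit 2 (sandstone): v = 0.790×0.0014/0.12 = 0.009217 m/d, t = 947/0.009217 = 102700 d
Faster: 6001 d / 365 = 16.4 yr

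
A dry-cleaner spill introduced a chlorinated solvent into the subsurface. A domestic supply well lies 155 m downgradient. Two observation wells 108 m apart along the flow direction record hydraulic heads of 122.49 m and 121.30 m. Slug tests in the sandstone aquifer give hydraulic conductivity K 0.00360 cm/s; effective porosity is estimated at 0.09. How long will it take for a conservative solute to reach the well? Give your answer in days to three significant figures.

407 days

Hydraulic gradient i = (122.49 − 121.30) / 108 = 1.19 / 108 = 0.01102
K = 0.00360 cm/s × 864 = 3.110 m/d
Specific discharge q = 3.110 × 0.01102 = 0.03427 m/d
Average linear velocity = 0.03427 / 0.09 = 0.3808 m/d
t = L / v = 155 / 0.3808 = 407.0 d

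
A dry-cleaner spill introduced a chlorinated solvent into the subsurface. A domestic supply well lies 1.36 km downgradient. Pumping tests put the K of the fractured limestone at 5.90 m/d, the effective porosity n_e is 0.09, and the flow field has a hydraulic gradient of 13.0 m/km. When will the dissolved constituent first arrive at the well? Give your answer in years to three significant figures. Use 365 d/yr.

4.37 years

Specific discharge q = 5.90 × 0.013 = 0.07670 m/d
Seepage velocity v = q / n = 0.07670 / 0.09 = 0.8522 m/d
L = 1.36 km = 1360 m
t = L / v = 1360 / 0.8522 = 1596 d
   = 1596 / 365 = 4.37 yr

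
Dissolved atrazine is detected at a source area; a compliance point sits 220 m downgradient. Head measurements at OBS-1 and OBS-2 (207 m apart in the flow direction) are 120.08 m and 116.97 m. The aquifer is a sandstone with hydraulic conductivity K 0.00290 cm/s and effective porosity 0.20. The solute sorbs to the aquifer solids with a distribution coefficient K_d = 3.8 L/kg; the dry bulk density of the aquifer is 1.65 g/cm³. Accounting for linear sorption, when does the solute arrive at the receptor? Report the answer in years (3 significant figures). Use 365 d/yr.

104 years

Hydraulic gradient i = (120.08 − 116.97) / 207 = 3.11 / 207 = 0.01502
K = 0.00290 cm/s × 864 = 2.506 m/d
q = Ki = 2.506 × 0.01502 = 0.03764 m/d
Average linear velocity = 0.03764 / 0.20 = 0.1882 m/d
Retardation R = 1 + ρ_b·K_d/n = 1 + 1.65×3.8/0.20 = 32.35
Contaminant velocity v_c = v/R = 0.1882/32.35 = 0.005818 m/d
t = L/v_c = 220/0.005818 = 37810 d
   = 37810/365 = 104 yr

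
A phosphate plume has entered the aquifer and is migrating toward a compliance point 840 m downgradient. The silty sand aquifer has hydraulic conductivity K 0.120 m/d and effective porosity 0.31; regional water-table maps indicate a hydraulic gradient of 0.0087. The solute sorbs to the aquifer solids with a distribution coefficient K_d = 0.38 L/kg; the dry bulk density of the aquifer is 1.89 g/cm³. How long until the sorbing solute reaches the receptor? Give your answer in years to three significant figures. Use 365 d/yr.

2270 years

q = Ki = 0.120 × 0.0087 = 0.001044 m/d
v_s = q/n_e = 0.001044/0.31 = 0.003368 m/d
Retardation R = 1 + ρ_b·K_d/n = 1 + 1.89×0.38/0.31 = 3.317
Contaminant velocity v_c = v/R = 0.003368/3.317 = 0.001015 m/d
t = L/v_c = 840/0.001015 = 827300 d
   = 827300/365 = 2270 yr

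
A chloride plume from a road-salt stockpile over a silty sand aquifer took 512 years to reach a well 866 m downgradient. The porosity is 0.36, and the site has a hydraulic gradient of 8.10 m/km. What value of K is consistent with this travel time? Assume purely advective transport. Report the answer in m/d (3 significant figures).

t = 512 years = 186900 d
v = L / t = 866 / 186900 = 0.004634 m/d
K = v · n / i = 0.004634 × 0.36 / 0.0081 = 0.206 m/d

0.206 m/d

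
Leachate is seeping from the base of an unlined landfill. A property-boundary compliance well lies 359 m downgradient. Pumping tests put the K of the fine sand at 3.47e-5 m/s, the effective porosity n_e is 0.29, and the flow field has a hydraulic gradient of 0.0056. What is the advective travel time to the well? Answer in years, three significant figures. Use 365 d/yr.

17.0 years

K = 3.47e-5 m/s × 86400 s/d = 2.998 m/d
q = Ki = 2.998 × 0.0056 = 0.01679 m/d
Average linear velocity = 0.01679 / 0.29 = 0.05789 m/d
t = L / v = 359 / 0.05789 = 6201 d
   = 6201 / 365 = 17.0 yr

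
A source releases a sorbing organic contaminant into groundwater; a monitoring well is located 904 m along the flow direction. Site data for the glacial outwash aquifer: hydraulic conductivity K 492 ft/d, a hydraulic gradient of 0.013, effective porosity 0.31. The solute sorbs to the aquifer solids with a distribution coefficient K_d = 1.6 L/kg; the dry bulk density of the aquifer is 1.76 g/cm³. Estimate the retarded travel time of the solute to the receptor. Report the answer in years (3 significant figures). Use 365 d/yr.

3.97 years

K = 492 ft/d × 0.3048 = 150.0 m/d
Darcy flux q = K·i = 150.0 × 0.013 = 1.950 m/d
Average linear velocity = 1.950 / 0.31 = 6.289 m/d
Retardation R = 1 + ρ_b·K_d/n = 1 + 1.76×1.6/0.31 = 10.08
Contaminant velocity v_c = v/R = 6.289/10.08 = 0.6236 m/d
t = L/v_c = 904/0.6236 = 1450 d
   = 1450/365 = 3.97 yr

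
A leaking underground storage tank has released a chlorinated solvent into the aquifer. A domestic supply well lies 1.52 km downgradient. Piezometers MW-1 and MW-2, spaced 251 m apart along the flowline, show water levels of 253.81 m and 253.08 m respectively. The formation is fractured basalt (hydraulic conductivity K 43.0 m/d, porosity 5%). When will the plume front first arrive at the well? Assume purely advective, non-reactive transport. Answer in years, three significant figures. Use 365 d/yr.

Hydraulic gradient i = (253.81 − 253.08) / 251 = 0.73 / 251 = 0.002908
q = Ki = 43.0 × 0.002908 = 0.1251 m/d
Seepage velocity v = q / n = 0.1251 / 0.05 = 2.501 m/d
L = 1.52 km = 1520 m
t = L / v = 1520 / 2.501 = 607.7 d
   = 607.7 / 365 = 1.66 yr

1.66 years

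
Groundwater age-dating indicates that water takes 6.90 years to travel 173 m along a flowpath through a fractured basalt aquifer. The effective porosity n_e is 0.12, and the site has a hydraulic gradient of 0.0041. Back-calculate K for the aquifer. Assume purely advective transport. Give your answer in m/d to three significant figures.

2.01 m/d

t = 6.90 years = 2519 d
v = L / t = 173 / 2519 = 0.06869 m/d
K = v · n / i = 0.06869 × 0.12 / 0.0041 = 2.01 m/d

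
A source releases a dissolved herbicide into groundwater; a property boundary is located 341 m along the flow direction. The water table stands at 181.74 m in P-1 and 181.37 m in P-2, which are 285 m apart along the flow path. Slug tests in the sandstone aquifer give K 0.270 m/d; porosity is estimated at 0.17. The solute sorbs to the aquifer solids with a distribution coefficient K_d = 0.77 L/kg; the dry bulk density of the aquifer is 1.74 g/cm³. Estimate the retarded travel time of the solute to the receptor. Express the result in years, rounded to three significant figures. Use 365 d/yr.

Hydraulic gradient i = (181.74 − 181.37) / 285 = 0.37 / 285 = 0.001298
Darcy flux q = K·i = 0.270 × 0.001298 = 3.505e-4 m/d
v_s = q/n_e = 3.505e-4/0.17 = 0.002062 m/d
Retardation R = 1 + ρ_b·K_d/n = 1 + 1.74×0.77/0.17 = 8.881
Contaminant velocity v_c = v/R = 0.002062/8.881 = 2.322e-4 m/d
t = L/v_c = 341/2.322e-4 = 1.469e6 d
   = 1.469e6/365 = 4020 yr

4020 years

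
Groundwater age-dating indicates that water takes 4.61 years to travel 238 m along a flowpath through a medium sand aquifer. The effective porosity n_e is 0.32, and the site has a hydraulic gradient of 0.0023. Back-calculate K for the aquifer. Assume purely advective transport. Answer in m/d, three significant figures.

t = 4.61 years = 1683 d
v = L / t = 238 / 1683 = 0.1414 m/d
K = v · n / i = 0.1414 × 0.32 / 0.0023 = 19.7 m/d

19.7 m/d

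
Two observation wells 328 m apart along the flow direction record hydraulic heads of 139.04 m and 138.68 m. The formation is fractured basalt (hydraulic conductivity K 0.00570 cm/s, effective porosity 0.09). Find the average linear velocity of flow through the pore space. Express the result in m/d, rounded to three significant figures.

Hydraulic gradient i = (139.04 − 138.68) / 328 = 0.36 / 328 = 0.001098
K = 0.00570 cm/s × 864 = 4.925 m/d
q = Ki = 4.925 × 0.001098 = 0.005405 m/d
Seepage velocity v = q / n = 0.005405 / 0.09 = 0.06006 m/d

0.0601 m/d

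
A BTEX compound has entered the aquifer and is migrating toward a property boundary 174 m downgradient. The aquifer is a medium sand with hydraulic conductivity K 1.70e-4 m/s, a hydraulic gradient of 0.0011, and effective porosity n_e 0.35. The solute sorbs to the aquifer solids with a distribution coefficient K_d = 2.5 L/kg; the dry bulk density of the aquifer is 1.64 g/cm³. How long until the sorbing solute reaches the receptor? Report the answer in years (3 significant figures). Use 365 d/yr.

K = 1.70e-4 m/s × 86400 s/d = 14.69 m/d
Specific discharge q = 14.69 × 0.0011 = 0.01616 m/d
v_s = q/n_e = 0.01616/0.35 = 0.04616 m/d
Retardation R = 1 + ρ_b·K_d/n = 1 + 1.64×2.5/0.35 = 12.71
Contaminant velocity v_c = v/R = 0.04616/12.71 = 0.003631 m/d
t = L/v_c = 174/0.003631 = 47920 d
   = 47920/365 = 131 yr

131 years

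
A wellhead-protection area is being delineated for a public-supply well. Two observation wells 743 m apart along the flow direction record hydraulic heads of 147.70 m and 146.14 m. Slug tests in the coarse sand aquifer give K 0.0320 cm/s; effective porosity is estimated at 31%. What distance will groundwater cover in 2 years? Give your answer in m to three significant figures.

Hydraulic gradient i = (147.70 − 146.14) / 743 = 1.56 / 743 = 0.002100
K = 0.0320 cm/s × 864 = 27.65 m/d
Specific discharge q = 27.65 × 0.002100 = 0.05805 m/d
v = Ki/n = 27.65·0.002100/0.31 = 0.1873 m/d
T = 2 yr × 365 = 730 d
L = v × T = 0.1873 × 730 = 136.7 m

137 m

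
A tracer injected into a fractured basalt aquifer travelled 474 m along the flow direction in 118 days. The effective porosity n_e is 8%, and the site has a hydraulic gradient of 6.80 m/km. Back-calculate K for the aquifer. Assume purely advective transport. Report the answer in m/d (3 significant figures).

47.3 m/d

v = L / t = 474 / 118 = 4.017 m/d
K = v · n / i = 4.017 × 0.08 / 0.0068 = 47.3 m/d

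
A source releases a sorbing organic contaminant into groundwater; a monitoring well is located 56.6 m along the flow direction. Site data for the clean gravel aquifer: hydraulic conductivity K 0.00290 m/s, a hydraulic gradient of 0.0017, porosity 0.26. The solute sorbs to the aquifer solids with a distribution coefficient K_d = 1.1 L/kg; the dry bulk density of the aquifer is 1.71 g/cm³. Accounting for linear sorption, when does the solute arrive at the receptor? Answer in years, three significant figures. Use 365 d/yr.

0.779 years

K = 0.00290 m/s × 86400 s/d = 250.6 m/d
Darcy flux q = K·i = 250.6 × 0.0017 = 0.4260 m/d
v_s = q/n_e = 0.4260/0.26 = 1.638 m/d
Retardation R = 1 + ρ_b·K_d/n = 1 + 1.71×1.1/0.26 = 8.235
Contaminant velocity v_c = v/R = 1.638/8.235 = 0.1990 m/d
t = L/v_c = 56.6/0.1990 = 284.5 d
   = 284.5/365 = 0.779 yr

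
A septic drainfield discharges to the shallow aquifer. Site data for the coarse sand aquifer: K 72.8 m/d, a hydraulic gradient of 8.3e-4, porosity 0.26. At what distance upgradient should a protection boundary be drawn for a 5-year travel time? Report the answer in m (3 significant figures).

424 m

Darcy flux q = K·i = 72.8 × 8.3e-4 = 0.06042 m/d
v = Ki/n = 72.8·8.3e-4/0.26 = 0.2324 m/d
T = 5 yr × 365 = 1825 d
L = v × T = 0.2324 × 1825 = 424.1 m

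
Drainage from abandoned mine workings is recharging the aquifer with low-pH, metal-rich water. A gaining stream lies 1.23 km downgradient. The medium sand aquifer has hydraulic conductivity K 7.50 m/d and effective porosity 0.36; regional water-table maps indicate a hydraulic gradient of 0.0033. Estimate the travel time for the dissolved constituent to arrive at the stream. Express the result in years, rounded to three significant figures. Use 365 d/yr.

49.0 years

q = Ki = 7.50 × 0.0033 = 0.02475 m/d
v_s = q/n_e = 0.02475/0.36 = 0.06875 m/d
L = 1.23 km = 1230 m
t = L / v = 1230 / 0.06875 = 17890 d
   = 17890 / 365 = 49.0 yr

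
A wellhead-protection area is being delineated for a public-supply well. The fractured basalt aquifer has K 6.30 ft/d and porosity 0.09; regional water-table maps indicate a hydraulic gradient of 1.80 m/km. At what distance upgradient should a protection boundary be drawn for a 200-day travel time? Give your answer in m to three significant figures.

K = 6.30 ft/d × 0.3048 = 1.920 m/d
Darcy flux q = K·i = 1.920 × 0.0018 = 0.003456 m/d
Average linear velocity = 0.003456 / 0.09 = 0.03840 m/d
L = v × T = 0.03840 × 200 = 7.681 m

7.68 m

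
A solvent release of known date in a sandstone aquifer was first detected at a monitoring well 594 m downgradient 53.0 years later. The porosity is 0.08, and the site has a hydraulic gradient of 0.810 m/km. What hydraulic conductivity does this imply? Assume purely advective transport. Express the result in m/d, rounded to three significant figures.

t = 53.0 years = 19350 d
v = L / t = 594 / 19350 = 0.03071 m/d
K = v · n / i = 0.03071 × 0.08 / 8.1e-4 = 3.03 m/d

3.03 m/d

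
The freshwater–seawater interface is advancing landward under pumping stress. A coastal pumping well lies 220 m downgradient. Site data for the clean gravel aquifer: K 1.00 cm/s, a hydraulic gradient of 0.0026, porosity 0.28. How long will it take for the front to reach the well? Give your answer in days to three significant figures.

K = 1.00 cm/s × 864 = 864.0 m/d
q = Ki = 864.0 × 0.0026 = 2.246 m/d
v = Ki/n = 864.0·0.0026/0.28 = 8.023 m/d
t = L / v = 220 / 8.023 = 27.42 d

27.4 days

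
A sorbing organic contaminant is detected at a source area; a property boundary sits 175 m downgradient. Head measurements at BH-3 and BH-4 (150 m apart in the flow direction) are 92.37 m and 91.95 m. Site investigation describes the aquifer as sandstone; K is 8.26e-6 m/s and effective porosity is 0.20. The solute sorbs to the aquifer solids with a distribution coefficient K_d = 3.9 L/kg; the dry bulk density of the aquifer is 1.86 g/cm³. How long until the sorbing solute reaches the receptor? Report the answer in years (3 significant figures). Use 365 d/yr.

Hydraulic gradient i = (92.37 − 91.95) / 150 = 0.42 / 150 = 0.002800
K = 8.26e-6 m/s × 86400 s/d = 0.7137 m/d
Specific discharge q = 0.7137 × 0.002800 = 0.001998 m/d
Seepage velocity v = q / n = 0.001998 / 0.20 = 0.009991 m/d
Retardation R = 1 + ρ_b·K_d/n = 1 + 1.86×3.9/0.20 = 37.27
Contaminant velocity v_c = v/R = 0.009991/37.27 = 2.681e-4 m/d
t = L/v_c = 175/2.681e-4 = 652800 d
   = 652800/365 = 1790 yr

1790 years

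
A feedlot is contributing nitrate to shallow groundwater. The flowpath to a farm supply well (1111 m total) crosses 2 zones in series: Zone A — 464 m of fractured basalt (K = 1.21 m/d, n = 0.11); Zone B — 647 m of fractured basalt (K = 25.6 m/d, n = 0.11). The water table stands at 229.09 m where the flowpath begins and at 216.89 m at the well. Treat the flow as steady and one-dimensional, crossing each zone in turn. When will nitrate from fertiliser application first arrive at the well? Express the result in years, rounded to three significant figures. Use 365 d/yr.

11.2 years

Total head drop ΔH = 229.09 − 216.89 = 12.20 m
Steady 1-D flow in series ⇒ the Darcy flux q is identical in every zone and the zone head losses add (resistances L/K in series).
Σ(L/K) = 464/1.21 + 647/25.6 = 383.5 + 25.27 = 408.7 d
q = ΔH / Σ(L/K) = 12.20 / 408.7 = 0.02985 m/d (same in every zone)
Zone A: v = q/n = 0.02985/0.11 = 0.2713 m/d → t_A = 464/0.2713 = 1710 d
Zone B: v = q/n = 0.02985/0.11 = 0.2713 m/d → t_B = 647/0.2713 = 2384 d
Total t = 1710 + 2384 = 4094 d
   = 4094 / 365 = 11.2 yr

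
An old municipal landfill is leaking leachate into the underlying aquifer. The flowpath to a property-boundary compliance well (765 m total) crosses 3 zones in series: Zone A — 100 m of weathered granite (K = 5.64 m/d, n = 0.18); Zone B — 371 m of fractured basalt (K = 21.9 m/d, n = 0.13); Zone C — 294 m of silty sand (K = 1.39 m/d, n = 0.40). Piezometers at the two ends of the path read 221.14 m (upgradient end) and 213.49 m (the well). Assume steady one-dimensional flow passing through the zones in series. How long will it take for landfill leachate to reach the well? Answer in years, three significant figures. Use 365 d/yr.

Total head drop ΔH = 221.14 − 213.49 = 7.65 m
Steady 1-D flow in series ⇒ the Darcy flux q is identical in every zone and the zone head losses add (resistances L/K in series).
Σ(L/K) = 100/5.64 + 371/21.9 + 294/1.39 = 17.73 + 16.94 + 211.5 = 246.2 d
q = ΔH / Σ(L/K) = 7.65 / 246.2 = 0.03107 m/d (same in every zone)
Zone A: v = q/n = 0.03107/0.18 = 0.1726 m/d → t_A = 100/0.1726 = 579.3 d
Zone B: v = q/n = 0.03107/0.13 = 0.2390 m/d → t_B = 371/0.2390 = 1552 d
Zone C: v = q/n = 0.03107/0.40 = 0.07769 m/d → t_C = 294/0.07769 = 3784 d
Total t = 579.3 + 1552 + 3784 = 5916 d
   = 5916 / 365 = 16.2 yr

16.2 years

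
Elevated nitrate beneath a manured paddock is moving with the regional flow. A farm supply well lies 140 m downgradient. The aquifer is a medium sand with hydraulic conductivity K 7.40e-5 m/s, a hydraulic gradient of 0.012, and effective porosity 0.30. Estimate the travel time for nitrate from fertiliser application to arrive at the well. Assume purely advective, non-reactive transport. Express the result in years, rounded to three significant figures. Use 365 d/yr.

1.50 years

K = 7.40e-5 m/s × 86400 s/d = 6.394 m/d
Darcy flux q = K·i = 6.394 × 0.012 = 0.07672 m/d
Seepage velocity v = q / n = 0.07672 / 0.30 = 0.2557 m/d
t = L / v = 140 / 0.2557 = 547.4 d
   = 547.4 / 365 = 1.50 yr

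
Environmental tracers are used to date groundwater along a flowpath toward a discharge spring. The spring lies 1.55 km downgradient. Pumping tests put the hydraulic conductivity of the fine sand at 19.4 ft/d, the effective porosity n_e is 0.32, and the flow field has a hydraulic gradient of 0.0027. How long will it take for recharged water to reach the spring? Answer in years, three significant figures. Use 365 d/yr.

K = 19.4 ft/d × 0.3048 = 5.913 m/d
Specific discharge q = 5.913 × 0.0027 = 0.01597 m/d
Average linear velocity = 0.01597 / 0.32 = 0.04989 m/d
L = 1.55 km = 1550 m
t = L / v = 1550 / 0.04989 = 31070 d
   = 31070 / 365 = 85.1 yr

85.1 years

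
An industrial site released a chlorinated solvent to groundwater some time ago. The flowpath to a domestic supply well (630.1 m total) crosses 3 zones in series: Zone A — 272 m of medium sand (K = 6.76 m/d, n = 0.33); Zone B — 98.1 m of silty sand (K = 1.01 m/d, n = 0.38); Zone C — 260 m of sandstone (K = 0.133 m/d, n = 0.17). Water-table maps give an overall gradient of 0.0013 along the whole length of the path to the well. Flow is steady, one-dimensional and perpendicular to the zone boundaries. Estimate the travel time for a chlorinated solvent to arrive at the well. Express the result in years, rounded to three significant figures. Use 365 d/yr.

1200 years

Continuity: the same q passes through each zone, so ΔH = q·Σ(L_j/K_j) — the zones act as resistances in series.
Σ(L/K) = 272/6.76 + 98.1/1.01 + 260/0.133 = 40.24 + 97.13 + 1955 = 2092 d
K_eq = L_total / Σ(L/K) = 630.1 / 2092 = 0.3012 m/d
q = K_eq · i = 0.3012 × 0.0013 = 3.915e-4 m/d (same in every zone)
Zone A: v = q/n = 3.915e-4/0.33 = 0.001186 m/d → t_A = 272/0.001186 = 229300 d
Zone B: v = q/n = 3.915e-4/0.38 = 0.001030 m/d → t_B = 98.1/0.001030 = 95220 d
Zone C: v = q/n = 3.915e-4/0.17 = 0.002303 m/d → t_C = 260/0.002303 = 112900 d
Total t = 229300 + 95220 + 112900 = 437400 d
   = 437400 / 365 = 1200 yr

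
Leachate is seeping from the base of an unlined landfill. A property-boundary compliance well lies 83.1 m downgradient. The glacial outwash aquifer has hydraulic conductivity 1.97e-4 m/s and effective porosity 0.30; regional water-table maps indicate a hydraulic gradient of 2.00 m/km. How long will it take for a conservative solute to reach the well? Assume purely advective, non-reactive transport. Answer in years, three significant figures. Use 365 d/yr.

2.01 years

K = 1.97e-4 m/s × 86400 s/d = 17.02 m/d
Specific discharge q = 17.02 × 0.0020 = 0.03404 m/d
v = Ki/n = 17.02·0.0020/0.30 = 0.1135 m/d
t = L / v = 83.1 / 0.1135 = 732.3 d
   = 732.3 / 365 = 2.01 yr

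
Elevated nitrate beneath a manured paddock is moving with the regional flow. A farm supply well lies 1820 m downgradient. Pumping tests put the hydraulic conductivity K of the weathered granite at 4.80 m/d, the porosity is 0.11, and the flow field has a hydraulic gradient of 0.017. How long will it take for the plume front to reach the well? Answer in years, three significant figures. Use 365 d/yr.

q = Ki = 4.80 × 0.017 = 0.08160 m/d
v = Ki/n = 4.80·0.017/0.11 = 0.7418 m/d
t = L / v = 1820 / 0.7418 = 2453 d
   = 2453 / 365 = 6.72 yr

6.72 years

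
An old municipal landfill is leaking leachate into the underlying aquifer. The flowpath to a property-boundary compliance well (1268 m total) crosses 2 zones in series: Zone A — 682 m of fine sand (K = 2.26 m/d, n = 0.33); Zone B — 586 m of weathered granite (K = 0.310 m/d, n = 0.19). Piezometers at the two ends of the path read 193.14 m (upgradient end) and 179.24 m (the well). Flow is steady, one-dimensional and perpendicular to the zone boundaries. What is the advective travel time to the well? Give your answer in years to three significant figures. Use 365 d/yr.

145 years

Total head drop ΔH = 193.14 − 179.24 = 13.90 m
Continuity: the same q passes through each zone, so ΔH = q·Σ(L_j/K_j) — the zones act as resistances in series.
Σ(L/K) = 682/2.26 + 586/0.310 = 301.8 + 1890 = 2192 d
q = ΔH / Σ(L/K) = 13.90 / 2192 = 0.006341 m/d (same in every zone)
Zone A: v = q/n = 0.006341/0.33 = 0.01922 m/d → t_A = 682/0.01922 = 35490 d
Zone B: v = q/n = 0.006341/0.19 = 0.03337 m/d → t_B = 586/0.03337 = 17560 d
Total t = 35490 + 17560 = 53050 d
   = 53050 / 365 = 145 yr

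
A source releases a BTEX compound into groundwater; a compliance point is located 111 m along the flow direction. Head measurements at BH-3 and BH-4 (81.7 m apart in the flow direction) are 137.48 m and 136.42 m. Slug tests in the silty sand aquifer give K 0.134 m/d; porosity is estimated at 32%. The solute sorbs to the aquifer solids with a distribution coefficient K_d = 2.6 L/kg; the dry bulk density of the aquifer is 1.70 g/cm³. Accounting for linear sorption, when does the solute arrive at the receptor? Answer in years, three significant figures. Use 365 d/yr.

829 years

Hydraulic gradient i = (137.48 − 136.42) / 81.7 = 1.06 / 81.7 = 0.01297
q = Ki = 0.134 × 0.01297 = 0.001739 m/d
Average linear velocity = 0.001739 / 0.32 = 0.005433 m/d
Retardation R = 1 + ρ_b·K_d/n = 1 + 1.70×2.6/0.32 = 14.81
Contaminant velocity v_c = v/R = 0.005433/14.81 = 3.668e-4 m/d
t = L/v_c = 111/3.668e-4 = 302600 d
   = 302600/365 = 829 yr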